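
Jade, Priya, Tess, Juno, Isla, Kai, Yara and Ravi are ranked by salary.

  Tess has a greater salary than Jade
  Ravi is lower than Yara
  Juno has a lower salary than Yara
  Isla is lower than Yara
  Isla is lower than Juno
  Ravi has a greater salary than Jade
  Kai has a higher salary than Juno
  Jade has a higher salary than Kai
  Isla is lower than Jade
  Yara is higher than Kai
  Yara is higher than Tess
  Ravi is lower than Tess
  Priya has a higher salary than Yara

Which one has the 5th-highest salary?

Chaining the given pairs: Isla < Juno < Kai < Jade < Ravi < Tess < Yara < Priya.
Counting 5 from the largest end gives Jade.

Jade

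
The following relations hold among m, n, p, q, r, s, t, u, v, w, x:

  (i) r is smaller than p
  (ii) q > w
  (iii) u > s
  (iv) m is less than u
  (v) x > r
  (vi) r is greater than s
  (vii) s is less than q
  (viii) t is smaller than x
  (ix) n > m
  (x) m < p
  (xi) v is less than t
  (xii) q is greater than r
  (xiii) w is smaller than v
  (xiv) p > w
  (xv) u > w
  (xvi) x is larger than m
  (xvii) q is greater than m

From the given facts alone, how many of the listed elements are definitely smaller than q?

Directly below q: s, r, w, m.
No other element is forced below q by the given relations, so the count is 4.

4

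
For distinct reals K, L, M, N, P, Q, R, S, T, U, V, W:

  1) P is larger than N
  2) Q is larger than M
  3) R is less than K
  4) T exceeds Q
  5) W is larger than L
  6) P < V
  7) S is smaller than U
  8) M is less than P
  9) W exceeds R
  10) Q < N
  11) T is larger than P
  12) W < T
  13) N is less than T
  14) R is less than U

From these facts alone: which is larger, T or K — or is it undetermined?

undetermined

Following every chain through K: below K we get R.
T is not reached, and no chain runs the other way from T to K.
So the given relations leave the order of K and T undetermined.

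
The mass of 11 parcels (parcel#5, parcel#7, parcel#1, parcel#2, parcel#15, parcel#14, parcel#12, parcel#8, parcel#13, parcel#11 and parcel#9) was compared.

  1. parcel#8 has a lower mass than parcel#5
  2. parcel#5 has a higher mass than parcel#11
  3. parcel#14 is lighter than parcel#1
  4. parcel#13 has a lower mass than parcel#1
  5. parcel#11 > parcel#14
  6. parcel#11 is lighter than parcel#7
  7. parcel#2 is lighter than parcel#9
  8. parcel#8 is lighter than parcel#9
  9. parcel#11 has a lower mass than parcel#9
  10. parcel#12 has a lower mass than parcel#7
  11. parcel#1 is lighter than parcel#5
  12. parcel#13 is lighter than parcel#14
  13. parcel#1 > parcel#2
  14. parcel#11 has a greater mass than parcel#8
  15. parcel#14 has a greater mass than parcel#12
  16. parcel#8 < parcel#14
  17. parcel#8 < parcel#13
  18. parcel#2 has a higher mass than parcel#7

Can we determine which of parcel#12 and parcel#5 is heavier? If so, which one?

parcel#5

parcel#12 < parcel#14 and parcel#14 < parcel#11 give parcel#12 < parcel#11.
With parcel#11 < parcel#7: parcel#12 < parcel#14 < parcel#11 < parcel#7.
With parcel#7 < parcel#2: parcel#12 < parcel#14 < parcel#11 < parcel#7 < parcel#2.
Then parcel#2 < parcel#1 extends the chain to parcel#1.
Then parcel#1 < parcel#5 extends the chain to parcel#5.
So parcel#5 is heavier.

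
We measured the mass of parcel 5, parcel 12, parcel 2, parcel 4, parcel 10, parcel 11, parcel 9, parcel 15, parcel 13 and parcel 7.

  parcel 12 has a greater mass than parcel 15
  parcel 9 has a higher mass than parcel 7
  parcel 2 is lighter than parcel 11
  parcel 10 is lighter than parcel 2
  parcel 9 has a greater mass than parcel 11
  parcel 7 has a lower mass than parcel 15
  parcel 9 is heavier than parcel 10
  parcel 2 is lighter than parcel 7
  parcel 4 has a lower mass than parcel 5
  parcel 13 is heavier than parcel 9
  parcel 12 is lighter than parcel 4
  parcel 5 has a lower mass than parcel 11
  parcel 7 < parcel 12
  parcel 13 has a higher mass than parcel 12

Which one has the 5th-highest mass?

Chaining the given pairs: parcel 10 < parcel 2 < parcel 7 < parcel 15 < parcel 12 < parcel 4 < parcel 5 < parcel 11 < parcel 9 < parcel 13.
Counting 5 from the largest end gives parcel 4.

parcel 4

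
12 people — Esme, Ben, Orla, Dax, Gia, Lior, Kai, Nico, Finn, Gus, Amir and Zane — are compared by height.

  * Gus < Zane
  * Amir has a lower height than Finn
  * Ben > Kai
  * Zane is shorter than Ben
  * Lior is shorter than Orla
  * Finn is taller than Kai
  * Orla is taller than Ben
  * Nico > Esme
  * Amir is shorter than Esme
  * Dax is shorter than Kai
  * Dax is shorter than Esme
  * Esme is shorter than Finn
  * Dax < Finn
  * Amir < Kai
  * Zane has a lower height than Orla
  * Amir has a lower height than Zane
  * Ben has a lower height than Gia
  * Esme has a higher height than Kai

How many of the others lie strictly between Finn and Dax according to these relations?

2

The relations place Dax below Finn. An element lies strictly between them when it is forced above Dax and also forced below Finn.
Above Dax: {Kai, Esme, Nico, Ben, Orla, Gia}. Below Finn: {Amir, Kai, Esme}.
Intersection: {Kai, Esme} — 2.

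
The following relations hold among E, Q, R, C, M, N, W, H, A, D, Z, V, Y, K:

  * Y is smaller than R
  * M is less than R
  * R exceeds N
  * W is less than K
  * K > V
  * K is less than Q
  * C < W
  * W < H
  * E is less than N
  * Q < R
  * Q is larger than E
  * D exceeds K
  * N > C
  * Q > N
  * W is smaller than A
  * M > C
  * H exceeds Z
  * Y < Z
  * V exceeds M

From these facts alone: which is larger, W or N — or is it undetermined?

undetermined

Following every chain through W: above W we get K, A, D, Q, H, R; below W we get C.
N is not reached, and no chain runs the other way from N to W.
So the given relations leave the order of W and N undetermined.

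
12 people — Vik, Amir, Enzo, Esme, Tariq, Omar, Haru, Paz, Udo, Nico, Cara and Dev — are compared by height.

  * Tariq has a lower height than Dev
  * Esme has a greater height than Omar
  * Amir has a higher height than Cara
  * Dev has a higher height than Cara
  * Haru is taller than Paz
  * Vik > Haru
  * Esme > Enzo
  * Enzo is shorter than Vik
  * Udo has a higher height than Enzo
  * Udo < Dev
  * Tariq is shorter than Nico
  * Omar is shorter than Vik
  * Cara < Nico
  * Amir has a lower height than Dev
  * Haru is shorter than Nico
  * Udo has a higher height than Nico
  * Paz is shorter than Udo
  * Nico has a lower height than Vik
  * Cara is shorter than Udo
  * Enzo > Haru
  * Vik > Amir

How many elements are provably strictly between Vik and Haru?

2

Chaining upward from Haru reaches: Enzo, Nico, Udo, Esme, Dev.
Chaining downward from Vik reaches: Paz, Tariq, Enzo, Omar, Cara, Nico, Amir.
Strictly between Haru and Vik are those in both lists: Enzo, Nico — 2 elements.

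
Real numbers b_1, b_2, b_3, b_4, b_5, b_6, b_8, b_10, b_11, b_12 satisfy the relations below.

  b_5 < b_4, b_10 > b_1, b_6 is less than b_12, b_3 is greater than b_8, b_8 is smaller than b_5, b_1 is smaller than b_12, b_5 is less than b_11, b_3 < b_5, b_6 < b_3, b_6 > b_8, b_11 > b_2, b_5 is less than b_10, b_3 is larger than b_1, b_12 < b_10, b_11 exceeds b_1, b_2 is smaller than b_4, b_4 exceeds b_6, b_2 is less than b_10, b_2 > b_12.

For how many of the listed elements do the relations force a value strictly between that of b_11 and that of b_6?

4

The relations place b_6 below b_11. An element lies strictly between them when it is forced above b_6 and also forced below b_11.
Above b_6: {b_12, b_3, b_2, b_5, b_10, b_4}. Below b_11: {b_8, b_1, b_12, b_3, b_2, b_5}.
Intersection: {b_12, b_3, b_2, b_5} — 4.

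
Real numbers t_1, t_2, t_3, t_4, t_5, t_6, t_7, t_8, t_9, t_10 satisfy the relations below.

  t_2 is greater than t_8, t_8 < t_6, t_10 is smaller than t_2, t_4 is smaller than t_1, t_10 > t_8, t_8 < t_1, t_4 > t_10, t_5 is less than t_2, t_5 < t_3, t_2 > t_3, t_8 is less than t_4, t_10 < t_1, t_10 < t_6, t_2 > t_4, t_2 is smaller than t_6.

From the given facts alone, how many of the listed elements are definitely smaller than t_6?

6

Directly below t_6: t_8, t_10, t_2.
One step further: t_4, t_5, t_3 (6 so far).
Nothing else is reachable below t_6; 6 in all.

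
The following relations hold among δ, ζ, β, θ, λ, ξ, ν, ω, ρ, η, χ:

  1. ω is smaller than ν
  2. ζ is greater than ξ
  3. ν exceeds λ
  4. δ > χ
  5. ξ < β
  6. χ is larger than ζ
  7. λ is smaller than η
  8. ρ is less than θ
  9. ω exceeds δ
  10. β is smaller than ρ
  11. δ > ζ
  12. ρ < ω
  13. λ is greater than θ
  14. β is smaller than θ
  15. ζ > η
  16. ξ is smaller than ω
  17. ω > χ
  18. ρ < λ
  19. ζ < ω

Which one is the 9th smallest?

δ

Piecing the relations together gives one ordering: ξ < β < ρ < θ < λ < η < ζ < χ < δ < ω < ν.
The 9th smallest is δ.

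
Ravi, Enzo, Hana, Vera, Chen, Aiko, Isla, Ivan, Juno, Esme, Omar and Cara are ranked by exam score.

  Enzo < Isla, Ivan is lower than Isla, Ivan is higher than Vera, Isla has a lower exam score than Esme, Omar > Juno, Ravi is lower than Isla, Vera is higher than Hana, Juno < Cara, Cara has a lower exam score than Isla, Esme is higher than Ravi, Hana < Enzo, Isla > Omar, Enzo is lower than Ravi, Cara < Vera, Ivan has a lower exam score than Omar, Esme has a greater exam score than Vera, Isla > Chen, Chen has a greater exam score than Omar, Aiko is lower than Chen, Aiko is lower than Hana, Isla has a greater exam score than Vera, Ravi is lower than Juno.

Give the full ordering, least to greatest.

Aiko < Hana < Enzo < Ravi < Juno < Cara < Vera < Ivan < Omar < Chen < Isla < Esme

Nothing is placed below Aiko, so it is least; from there Aiko < Hana; Hana < Enzo; Enzo < Ravi; Ravi < Juno; Juno < Cara; Cara < Vera; Vera < Ivan; Ivan < Omar; Omar < Chen; Chen < Isla; Isla < Esme, each given directly.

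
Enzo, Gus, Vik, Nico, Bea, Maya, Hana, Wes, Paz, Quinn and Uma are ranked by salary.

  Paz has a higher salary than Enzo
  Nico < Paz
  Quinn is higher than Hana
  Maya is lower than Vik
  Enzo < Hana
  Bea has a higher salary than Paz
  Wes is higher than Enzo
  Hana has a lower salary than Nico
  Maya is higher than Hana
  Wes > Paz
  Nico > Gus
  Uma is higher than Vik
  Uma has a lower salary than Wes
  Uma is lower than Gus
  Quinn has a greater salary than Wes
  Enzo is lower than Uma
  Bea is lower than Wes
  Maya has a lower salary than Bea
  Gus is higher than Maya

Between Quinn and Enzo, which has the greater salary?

Quinn

Following the relations from Enzo: Enzo < Hana < Maya < Vik < Uma < Gus < Nico < Paz < Bea < Wes < Quinn.
So Enzo < Quinn; Quinn is the higher of the two.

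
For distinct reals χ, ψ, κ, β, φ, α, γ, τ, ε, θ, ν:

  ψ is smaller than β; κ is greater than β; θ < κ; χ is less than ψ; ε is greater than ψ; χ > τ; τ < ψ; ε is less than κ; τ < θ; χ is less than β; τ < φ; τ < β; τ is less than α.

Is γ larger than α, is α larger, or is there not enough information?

undetermined

Following every chain through α: below α we get τ.
γ is not reached, and no chain runs the other way from γ to α.
So the given relations leave the order of α and γ undetermined.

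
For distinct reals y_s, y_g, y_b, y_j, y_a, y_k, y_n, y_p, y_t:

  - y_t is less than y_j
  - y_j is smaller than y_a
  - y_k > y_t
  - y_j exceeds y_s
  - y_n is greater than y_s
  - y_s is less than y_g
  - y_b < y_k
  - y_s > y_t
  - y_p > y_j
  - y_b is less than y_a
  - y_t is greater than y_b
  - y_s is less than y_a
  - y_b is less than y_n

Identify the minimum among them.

y_t is not least since y_b < y_t; y_k is not least since y_t < y_k; y_s is not least since y_t < y_s; y_n is not least since y_b < y_n; y_j is not least since y_t < y_j; y_g is not least since y_s < y_g; y_p is not least since y_j < y_p; y_a is not least since y_s < y_a.
Only y_b has nothing below it, so y_b is the minimum.

y_b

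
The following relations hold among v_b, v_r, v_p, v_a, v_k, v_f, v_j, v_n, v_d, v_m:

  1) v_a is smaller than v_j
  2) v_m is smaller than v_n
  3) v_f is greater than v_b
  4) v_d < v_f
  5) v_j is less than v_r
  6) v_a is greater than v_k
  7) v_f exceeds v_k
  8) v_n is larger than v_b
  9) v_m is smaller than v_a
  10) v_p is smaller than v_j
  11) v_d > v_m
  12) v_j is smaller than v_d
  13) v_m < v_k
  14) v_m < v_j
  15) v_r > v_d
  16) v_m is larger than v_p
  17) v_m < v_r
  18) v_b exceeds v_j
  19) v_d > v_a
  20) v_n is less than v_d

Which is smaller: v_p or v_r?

Following the relations from v_p: v_p < v_m < v_k < v_a < v_j < v_b < v_n < v_d < v_r.
So v_p < v_r; v_p is the smaller of the two.

v_p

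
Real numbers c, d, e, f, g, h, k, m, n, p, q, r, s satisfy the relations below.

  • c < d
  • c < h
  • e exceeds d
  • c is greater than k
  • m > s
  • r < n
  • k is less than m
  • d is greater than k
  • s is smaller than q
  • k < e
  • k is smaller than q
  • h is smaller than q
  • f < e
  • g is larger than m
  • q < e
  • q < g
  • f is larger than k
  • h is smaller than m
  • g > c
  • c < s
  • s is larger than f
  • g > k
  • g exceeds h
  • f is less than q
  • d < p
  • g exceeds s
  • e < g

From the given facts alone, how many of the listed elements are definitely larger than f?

The elements the relations force above f are s, q, m, e, g — no chain reaches any other.
That is 5.

5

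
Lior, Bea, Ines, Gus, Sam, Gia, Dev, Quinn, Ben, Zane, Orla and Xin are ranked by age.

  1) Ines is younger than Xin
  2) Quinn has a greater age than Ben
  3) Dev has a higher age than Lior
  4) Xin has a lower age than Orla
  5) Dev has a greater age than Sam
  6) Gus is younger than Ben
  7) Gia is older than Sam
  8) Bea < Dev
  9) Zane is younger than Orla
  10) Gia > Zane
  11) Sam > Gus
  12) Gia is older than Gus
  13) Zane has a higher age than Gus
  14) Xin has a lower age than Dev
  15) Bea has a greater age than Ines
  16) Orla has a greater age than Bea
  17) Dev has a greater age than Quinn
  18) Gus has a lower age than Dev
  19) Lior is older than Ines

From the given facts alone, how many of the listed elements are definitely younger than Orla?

The elements the relations force below Orla are Gus, Ines, Bea, Zane, Xin — no chain reaches any other.
That is 5.

5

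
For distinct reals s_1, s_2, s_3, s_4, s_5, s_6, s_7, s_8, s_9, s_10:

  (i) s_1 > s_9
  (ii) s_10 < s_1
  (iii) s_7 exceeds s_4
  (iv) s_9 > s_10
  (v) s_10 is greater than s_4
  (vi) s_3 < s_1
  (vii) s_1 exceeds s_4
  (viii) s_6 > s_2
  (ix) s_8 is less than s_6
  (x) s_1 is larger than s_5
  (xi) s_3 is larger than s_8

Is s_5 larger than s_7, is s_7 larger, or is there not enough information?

Following every chain through s_5: above s_5 we get s_1.
s_7 is not reached, and no chain runs the other way from s_7 to s_5.
So the given relations leave the order of s_5 and s_7 undetermined.

undetermined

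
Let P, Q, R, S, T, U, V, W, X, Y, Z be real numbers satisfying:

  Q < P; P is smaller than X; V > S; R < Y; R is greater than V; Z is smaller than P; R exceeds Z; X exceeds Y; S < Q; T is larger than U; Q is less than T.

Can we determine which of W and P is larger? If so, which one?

undetermined

Following every chain through W: nothing is chained to W.
P is not reached, and no chain runs the other way from P to W.
So the given relations leave the order of W and P undetermined.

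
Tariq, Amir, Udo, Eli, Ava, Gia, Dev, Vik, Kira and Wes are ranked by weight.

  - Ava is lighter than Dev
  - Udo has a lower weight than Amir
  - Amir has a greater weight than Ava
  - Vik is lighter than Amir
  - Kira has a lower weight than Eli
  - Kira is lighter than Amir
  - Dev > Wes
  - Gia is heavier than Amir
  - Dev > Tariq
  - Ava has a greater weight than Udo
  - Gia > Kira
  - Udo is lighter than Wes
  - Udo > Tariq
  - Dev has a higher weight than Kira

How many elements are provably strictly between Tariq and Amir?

2

The relations place Tariq below Amir. An element lies strictly between them when it is forced above Tariq and also forced below Amir.
Above Tariq: {Udo, Wes, Ava, Gia, Dev}. Below Amir: {Kira, Udo, Vik, Ava}.
Intersection: {Udo, Ava} — 2.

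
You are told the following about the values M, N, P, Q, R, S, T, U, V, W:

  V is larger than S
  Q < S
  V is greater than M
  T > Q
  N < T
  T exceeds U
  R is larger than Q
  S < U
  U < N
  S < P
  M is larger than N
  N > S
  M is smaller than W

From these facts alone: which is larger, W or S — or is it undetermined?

W

Chaining the given relations: S < U < N < M < W.
So W is larger.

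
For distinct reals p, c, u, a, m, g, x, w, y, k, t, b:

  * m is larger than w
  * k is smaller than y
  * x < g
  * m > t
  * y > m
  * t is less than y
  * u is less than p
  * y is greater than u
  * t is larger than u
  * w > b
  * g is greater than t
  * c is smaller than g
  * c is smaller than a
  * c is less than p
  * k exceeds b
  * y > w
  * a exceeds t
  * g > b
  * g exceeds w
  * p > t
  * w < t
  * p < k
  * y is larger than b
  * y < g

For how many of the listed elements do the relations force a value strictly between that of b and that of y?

5

Chaining upward from b reaches: w, t, m, p, a, k, g.
Chaining downward from y reaches: u, w, c, t, m, p, k.
Strictly between b and y are those in both lists: w, t, m, p, k — 5 elements.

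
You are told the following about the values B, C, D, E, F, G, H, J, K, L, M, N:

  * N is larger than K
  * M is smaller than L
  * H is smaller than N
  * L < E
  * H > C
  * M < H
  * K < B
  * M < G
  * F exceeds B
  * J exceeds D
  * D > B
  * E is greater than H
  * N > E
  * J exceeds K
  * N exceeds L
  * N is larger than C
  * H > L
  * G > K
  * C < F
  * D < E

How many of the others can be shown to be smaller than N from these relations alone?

8

The elements the relations force below N are M, K, L, C, B, D, H, E — no chain reaches any other.
That is 8.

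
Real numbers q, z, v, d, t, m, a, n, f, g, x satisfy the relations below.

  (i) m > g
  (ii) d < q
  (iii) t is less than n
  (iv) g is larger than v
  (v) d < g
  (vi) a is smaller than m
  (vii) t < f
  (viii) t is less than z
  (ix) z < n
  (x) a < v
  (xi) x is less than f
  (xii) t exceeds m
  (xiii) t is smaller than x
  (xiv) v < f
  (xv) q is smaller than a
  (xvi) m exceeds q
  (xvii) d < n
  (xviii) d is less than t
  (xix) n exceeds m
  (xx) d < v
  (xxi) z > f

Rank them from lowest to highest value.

d < q < a < v < g < m < t < x < f < z < n

Each adjacent pair is fixed by a given relation: d < q; q < a; a < v; v < g; g < m; m < t; t < x; x < f; f < z; z < n. Chaining them end to end gives the full order.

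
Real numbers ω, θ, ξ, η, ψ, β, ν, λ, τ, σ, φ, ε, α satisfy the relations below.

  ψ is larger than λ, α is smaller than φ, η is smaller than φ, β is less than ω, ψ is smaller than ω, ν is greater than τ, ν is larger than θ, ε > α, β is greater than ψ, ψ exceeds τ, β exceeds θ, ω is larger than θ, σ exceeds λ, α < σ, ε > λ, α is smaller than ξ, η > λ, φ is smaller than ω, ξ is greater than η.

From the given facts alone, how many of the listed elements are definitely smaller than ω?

8

Directly below ω: θ, φ, ψ, β.
One step further: λ, η, α, τ (8 so far).
No other element is forced below ω by the given relations, so the count is 8.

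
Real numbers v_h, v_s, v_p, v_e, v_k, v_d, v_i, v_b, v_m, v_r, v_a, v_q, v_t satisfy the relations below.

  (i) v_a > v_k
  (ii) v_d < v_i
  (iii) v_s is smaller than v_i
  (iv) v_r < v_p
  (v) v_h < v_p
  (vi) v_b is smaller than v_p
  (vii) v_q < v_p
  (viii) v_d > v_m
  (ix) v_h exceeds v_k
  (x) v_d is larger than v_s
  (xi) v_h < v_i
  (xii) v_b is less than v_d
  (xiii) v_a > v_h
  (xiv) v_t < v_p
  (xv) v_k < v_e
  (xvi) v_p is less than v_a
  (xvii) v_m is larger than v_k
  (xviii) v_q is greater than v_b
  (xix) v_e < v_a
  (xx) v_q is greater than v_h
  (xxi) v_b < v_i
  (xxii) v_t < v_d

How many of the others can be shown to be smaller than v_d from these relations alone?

5

The elements the relations force below v_d are v_k, v_b, v_t, v_s, v_m — no chain reaches any other.
That is 5.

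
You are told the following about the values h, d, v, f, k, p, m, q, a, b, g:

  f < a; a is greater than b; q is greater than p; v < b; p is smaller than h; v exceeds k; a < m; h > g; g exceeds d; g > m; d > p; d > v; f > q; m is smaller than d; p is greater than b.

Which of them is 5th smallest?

The consecutive relations fix a unique order: k < v < b < p < q < f < a < m < d < g < h.
The 5th smallest is q.

q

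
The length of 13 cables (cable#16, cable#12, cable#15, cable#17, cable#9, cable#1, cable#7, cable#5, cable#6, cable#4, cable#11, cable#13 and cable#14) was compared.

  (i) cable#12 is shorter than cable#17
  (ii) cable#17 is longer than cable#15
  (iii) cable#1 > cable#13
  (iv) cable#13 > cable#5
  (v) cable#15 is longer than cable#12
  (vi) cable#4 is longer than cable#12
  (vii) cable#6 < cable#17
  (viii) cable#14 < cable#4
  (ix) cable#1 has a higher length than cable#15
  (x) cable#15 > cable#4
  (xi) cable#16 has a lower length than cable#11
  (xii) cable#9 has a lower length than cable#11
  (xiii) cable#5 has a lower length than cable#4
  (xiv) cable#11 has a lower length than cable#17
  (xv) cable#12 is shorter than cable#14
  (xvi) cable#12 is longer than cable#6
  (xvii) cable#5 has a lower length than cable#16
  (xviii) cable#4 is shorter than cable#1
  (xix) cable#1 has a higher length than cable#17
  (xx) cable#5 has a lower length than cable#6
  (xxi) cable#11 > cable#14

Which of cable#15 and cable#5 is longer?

cable#15

Link the given pairs in sequence: cable#5 < cable#6; cable#6 < cable#12; cable#12 < cable#14; cable#14 < cable#4; cable#4 < cable#15.
Chaining these gives cable#5 < cable#6 < cable#12 < cable#14 < cable#4 < cable#15.
So cable#5 < cable#15; cable#15 is the longer of the two.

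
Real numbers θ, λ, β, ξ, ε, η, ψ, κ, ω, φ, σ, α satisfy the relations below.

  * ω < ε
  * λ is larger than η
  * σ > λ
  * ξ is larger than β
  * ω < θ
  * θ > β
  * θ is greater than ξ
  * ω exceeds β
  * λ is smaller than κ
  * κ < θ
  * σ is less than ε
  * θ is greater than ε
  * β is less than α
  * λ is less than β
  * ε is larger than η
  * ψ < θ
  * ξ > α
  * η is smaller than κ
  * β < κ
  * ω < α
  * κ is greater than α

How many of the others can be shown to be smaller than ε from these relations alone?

From ε the given relations immediately reach η, σ, ω.
From those, λ, β — 5 in total.
Nothing else is reachable below ε; 5 in all.

5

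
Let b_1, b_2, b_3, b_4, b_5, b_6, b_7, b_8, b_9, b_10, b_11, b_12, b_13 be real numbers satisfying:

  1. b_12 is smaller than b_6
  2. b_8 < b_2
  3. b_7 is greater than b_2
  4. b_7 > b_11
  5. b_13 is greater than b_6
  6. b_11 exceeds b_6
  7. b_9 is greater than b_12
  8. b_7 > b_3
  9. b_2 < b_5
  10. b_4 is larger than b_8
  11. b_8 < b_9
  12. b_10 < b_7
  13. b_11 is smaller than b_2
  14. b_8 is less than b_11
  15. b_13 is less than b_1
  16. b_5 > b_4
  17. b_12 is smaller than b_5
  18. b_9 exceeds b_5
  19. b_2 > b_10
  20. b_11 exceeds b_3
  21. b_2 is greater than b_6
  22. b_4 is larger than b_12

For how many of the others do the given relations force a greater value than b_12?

From b_12 the given relations immediately reach b_6, b_4, b_5, b_9.
From those, b_13, b_11, b_2 — 7 in total.
From those, b_1, b_7 — 9 in total.
Nothing else is reachable above b_12; 9 in all.

9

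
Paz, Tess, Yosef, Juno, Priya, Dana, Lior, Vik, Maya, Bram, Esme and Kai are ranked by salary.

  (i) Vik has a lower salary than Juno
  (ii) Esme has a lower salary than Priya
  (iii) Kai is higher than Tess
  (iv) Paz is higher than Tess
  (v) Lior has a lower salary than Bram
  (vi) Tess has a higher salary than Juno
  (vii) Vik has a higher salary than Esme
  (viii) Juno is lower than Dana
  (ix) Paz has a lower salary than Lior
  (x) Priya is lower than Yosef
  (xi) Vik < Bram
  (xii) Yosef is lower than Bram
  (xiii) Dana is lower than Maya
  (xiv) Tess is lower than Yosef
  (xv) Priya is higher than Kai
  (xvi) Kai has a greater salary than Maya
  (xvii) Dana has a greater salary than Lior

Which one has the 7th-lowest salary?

Piecing the relations together gives one ordering: Esme < Vik < Juno < Tess < Paz < Lior < Dana < Maya < Kai < Priya < Yosef < Bram.
The 7th smallest is Dana.

Dana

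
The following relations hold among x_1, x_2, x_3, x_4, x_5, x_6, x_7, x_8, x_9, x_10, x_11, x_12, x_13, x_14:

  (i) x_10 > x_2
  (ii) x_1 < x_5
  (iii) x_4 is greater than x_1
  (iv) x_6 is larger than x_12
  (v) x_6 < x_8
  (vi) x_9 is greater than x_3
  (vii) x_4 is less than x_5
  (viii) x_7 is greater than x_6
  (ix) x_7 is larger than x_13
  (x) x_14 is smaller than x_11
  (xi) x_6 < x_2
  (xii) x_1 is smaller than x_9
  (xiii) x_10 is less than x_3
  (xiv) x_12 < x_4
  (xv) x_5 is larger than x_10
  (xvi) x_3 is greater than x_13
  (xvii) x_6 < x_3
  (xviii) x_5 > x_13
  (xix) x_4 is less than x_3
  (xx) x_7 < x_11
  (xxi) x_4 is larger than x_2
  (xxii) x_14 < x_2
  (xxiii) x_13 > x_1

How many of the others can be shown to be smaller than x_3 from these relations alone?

The elements the relations force below x_3 are x_1, x_14, x_13, x_12, x_6, x_2, x_4, x_10 — no chain reaches any other.
That is 8.

8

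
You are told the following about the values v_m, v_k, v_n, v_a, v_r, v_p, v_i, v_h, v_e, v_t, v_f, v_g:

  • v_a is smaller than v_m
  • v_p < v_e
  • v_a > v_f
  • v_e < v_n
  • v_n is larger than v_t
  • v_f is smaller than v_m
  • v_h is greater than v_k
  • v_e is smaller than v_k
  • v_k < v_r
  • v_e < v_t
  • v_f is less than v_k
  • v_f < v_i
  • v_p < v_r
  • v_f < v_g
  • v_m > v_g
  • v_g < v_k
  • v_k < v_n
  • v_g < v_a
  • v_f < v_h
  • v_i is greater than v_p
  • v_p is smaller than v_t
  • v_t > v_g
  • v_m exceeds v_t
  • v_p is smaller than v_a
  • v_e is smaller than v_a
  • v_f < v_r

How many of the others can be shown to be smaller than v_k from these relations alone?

4

From v_k the given relations immediately reach v_e, v_f, v_g.
From those, v_p — 4 in total.
Nothing else is reachable below v_k; 4 in all.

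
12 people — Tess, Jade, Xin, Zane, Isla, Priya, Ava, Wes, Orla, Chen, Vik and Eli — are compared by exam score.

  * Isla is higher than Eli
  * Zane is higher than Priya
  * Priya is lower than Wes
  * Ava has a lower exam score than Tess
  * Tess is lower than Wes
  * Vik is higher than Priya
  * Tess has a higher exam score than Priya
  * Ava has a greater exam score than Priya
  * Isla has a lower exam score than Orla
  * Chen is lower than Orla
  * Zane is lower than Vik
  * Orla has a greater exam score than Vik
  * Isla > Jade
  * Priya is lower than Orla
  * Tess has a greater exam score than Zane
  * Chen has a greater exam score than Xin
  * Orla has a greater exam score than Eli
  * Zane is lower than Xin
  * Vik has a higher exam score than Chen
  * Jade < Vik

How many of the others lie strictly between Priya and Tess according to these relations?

2

Chaining upward from Priya reaches: Zane, Ava, Xin, Chen, Wes, Vik, Orla.
Chaining downward from Tess reaches: Zane, Ava.
Strictly between Priya and Tess are those in both lists: Zane, Ava — 2 elements.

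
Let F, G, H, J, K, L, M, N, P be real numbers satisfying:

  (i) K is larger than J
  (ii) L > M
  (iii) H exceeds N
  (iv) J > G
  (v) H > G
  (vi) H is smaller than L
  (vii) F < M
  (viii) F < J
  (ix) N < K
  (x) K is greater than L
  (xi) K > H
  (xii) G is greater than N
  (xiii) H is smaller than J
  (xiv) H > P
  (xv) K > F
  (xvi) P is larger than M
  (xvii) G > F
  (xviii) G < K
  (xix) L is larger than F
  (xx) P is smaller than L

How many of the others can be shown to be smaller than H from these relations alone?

From H the given relations immediately reach N, P, G.
From those, F, M — 5 in total.
Nothing else is reachable below H; 5 in all.

5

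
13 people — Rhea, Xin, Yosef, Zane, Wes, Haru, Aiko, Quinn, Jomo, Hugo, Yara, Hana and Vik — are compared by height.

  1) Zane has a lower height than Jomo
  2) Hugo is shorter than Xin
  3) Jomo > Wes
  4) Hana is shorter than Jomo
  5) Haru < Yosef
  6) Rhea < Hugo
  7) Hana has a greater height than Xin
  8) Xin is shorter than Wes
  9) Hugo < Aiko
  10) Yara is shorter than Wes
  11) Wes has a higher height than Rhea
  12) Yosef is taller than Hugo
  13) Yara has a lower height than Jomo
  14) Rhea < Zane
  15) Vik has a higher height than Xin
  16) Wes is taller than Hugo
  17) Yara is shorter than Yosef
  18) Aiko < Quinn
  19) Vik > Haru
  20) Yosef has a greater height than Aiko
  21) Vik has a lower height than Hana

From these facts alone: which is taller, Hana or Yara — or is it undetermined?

Following every chain through Yara: above Yara we get Wes, Yosef, Jomo.
Hana is not reached, and no chain runs the other way from Hana to Yara.
So the given relations leave the order of Yara and Hana undetermined.

undetermined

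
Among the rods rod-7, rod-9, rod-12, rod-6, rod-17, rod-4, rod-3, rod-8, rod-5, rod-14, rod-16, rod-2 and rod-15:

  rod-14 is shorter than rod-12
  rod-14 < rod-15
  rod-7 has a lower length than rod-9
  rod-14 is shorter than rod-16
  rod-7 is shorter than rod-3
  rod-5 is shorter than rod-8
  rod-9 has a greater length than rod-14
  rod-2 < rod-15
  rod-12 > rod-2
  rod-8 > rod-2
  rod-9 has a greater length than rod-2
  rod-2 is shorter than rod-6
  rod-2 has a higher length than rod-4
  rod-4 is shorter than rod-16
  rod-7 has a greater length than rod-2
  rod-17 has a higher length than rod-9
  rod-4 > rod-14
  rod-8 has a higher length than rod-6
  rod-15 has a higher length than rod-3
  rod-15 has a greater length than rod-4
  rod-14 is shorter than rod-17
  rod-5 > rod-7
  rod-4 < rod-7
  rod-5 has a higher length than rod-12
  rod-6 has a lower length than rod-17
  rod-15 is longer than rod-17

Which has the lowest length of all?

rod-14

Chaining upward from rod-14: directly above it, rod-4, rod-16, rod-9, rod-17, rod-15, rod-12; then rod-2, rod-7, rod-5; then rod-6, rod-3, rod-8.
That covers every other element, and nothing is given below rod-14, so rod-14 is the lowest length.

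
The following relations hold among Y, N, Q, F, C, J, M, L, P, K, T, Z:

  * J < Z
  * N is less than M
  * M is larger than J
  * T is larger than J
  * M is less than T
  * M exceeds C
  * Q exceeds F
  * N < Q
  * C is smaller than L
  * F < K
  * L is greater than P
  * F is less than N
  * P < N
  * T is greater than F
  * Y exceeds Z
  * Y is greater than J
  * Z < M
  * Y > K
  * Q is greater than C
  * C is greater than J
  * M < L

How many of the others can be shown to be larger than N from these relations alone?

4

Directly above N: Q, M.
One step further: T, L (4 so far).
Nothing else is reachable above N; 4 in all.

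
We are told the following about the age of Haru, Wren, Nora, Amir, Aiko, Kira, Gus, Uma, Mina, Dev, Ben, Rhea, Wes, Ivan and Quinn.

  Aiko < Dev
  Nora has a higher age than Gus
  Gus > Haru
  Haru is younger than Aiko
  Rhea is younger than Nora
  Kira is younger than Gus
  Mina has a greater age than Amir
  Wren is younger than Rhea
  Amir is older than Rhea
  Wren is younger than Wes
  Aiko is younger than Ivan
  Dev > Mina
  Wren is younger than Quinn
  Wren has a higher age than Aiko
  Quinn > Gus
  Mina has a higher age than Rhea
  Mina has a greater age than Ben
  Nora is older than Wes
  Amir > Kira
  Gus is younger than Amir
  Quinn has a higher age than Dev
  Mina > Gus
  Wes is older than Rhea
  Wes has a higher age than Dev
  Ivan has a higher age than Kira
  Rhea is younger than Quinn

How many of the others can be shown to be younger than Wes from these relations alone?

10

The elements the relations force below Wes are Haru, Ben, Aiko, Wren, Kira, Rhea, Gus, Amir, Mina, Dev — no chain reaches any other.
That is 10.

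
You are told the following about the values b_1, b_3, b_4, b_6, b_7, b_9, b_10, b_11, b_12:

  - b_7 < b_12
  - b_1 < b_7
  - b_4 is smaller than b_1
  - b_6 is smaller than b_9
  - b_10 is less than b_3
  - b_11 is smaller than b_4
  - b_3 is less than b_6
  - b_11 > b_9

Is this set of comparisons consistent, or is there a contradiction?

The single ordering b_10 < b_3 < b_6 < b_9 < b_11 < b_4 < b_1 < b_7 < b_12 satisfies every listed relation, so no contradiction arises.

consistent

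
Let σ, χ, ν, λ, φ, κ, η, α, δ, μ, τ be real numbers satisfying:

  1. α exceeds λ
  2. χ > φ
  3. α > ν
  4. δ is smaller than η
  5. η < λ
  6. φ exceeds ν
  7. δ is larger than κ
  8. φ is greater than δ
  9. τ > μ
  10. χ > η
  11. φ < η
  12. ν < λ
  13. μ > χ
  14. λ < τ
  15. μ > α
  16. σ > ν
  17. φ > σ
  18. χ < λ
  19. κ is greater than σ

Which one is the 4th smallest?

The consecutive relations fix a unique order: ν < σ < κ < δ < φ < η < χ < λ < α < μ < τ.
The 4th smallest is δ.

δ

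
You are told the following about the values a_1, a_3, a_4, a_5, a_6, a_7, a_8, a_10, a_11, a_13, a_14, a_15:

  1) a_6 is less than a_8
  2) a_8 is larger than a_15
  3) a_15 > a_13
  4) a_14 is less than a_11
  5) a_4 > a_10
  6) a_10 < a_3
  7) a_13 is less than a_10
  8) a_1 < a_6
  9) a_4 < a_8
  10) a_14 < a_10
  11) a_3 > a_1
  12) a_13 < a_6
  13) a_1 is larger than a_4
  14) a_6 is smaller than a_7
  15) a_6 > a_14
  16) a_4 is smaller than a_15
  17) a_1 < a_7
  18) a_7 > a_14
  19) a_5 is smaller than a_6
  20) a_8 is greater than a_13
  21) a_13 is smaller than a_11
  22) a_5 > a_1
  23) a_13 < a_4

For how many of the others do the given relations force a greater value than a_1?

5

Directly above a_1: a_3, a_5, a_6, a_7.
One step further: a_8 (5 so far).
Nothing else is reachable above a_1; 5 in all.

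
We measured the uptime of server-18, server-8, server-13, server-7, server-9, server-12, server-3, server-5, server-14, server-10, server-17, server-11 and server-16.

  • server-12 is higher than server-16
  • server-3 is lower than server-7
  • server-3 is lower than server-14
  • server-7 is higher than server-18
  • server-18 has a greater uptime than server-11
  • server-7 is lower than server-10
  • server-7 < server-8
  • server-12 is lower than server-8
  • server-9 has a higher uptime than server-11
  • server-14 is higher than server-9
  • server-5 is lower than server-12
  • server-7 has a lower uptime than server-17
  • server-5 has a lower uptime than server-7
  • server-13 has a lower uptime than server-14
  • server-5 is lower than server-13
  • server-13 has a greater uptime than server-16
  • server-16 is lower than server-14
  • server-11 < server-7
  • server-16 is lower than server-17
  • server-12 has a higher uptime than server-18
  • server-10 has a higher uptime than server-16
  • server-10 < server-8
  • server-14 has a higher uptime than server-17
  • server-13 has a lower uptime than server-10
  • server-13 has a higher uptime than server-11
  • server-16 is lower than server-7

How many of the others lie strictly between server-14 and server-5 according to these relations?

3

Chaining upward from server-5 reaches: server-7, server-13, server-12, server-17, server-10, server-8.
Chaining downward from server-14 reaches: server-11, server-16, server-18, server-3, server-7, server-9, server-13, server-17.
Strictly between server-5 and server-14 are those in both lists: server-7, server-13, server-17 — 3 elements.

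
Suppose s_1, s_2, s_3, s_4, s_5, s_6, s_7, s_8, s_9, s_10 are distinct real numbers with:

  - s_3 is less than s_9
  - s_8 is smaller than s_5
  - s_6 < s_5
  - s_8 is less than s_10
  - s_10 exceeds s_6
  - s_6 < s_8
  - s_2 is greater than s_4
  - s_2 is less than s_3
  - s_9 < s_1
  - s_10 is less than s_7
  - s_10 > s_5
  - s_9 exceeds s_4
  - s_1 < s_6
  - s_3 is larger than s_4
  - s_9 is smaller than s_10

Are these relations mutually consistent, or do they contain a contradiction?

consistent

Every relation is compatible with s_4 < s_2 < s_3 < s_9 < s_1 < s_6 < s_8 < s_5 < s_10 < s_7; the set is consistent.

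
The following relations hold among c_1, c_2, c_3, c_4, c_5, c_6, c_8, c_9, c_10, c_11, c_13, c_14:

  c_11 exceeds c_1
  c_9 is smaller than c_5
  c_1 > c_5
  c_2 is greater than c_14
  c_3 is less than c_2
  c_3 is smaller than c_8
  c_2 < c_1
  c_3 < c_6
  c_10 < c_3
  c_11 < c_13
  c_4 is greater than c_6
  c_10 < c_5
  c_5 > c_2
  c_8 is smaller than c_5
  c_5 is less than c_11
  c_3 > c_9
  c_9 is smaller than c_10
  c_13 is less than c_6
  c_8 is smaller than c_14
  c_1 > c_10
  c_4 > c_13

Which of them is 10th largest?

Chaining the given pairs: c_9 < c_10 < c_3 < c_8 < c_14 < c_2 < c_5 < c_1 < c_11 < c_13 < c_6 < c_4.
The 10th largest is c_3.

c_3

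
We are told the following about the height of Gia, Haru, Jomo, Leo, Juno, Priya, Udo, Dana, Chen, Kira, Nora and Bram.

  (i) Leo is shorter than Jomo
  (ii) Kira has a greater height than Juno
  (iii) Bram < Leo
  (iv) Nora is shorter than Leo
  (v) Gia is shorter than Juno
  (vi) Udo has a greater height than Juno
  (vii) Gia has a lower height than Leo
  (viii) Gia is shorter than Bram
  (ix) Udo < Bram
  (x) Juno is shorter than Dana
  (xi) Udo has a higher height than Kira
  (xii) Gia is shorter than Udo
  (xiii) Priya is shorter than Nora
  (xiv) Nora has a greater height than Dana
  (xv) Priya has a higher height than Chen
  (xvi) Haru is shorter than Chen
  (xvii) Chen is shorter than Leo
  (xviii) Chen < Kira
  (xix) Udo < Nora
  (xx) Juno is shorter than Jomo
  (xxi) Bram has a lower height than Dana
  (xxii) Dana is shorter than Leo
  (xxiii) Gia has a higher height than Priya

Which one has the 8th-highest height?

The consecutive relations fix a unique order: Haru < Chen < Priya < Gia < Juno < Kira < Udo < Bram < Dana < Nora < Leo < Jomo.
The 8th largest is Juno.

Juno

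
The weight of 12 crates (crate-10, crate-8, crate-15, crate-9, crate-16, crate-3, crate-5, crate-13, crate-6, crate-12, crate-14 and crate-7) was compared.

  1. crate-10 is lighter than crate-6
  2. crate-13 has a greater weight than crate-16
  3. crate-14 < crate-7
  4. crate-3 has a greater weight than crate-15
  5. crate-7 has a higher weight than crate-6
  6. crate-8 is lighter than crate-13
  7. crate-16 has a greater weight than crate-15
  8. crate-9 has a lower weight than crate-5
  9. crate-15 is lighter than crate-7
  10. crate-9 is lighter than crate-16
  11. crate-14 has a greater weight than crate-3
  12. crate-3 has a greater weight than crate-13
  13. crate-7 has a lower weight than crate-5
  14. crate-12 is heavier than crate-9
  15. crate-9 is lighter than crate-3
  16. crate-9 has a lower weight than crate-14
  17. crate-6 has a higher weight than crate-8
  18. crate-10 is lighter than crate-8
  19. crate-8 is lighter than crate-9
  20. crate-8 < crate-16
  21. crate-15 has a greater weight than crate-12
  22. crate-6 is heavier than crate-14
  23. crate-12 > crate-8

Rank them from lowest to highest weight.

crate-10 < crate-8 < crate-9 < crate-12 < crate-15 < crate-16 < crate-13 < crate-3 < crate-14 < crate-6 < crate-7 < crate-5

Each adjacent pair is fixed by a given relation: crate-10 < crate-8; crate-8 < crate-9; crate-9 < crate-12; crate-12 < crate-15; crate-15 < crate-16; crate-16 < crate-13; crate-13 < crate-3; crate-3 < crate-14; crate-14 < crate-6; crate-6 < crate-7; crate-7 < crate-5. Chaining them end to end gives the full order.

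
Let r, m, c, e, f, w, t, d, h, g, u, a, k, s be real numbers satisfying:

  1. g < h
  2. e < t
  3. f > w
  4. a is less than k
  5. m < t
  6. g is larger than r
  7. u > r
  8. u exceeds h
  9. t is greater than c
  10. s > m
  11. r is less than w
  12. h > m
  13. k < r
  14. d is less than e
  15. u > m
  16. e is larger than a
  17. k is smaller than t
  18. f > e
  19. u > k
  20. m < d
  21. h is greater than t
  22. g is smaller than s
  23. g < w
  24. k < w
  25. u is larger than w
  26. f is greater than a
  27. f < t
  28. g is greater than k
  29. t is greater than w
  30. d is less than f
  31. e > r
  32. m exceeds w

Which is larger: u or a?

Following the relations from a: a < k < r < g < w < m < d < e < f < t < h < u.
So a < u; u is the larger of the two.

u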